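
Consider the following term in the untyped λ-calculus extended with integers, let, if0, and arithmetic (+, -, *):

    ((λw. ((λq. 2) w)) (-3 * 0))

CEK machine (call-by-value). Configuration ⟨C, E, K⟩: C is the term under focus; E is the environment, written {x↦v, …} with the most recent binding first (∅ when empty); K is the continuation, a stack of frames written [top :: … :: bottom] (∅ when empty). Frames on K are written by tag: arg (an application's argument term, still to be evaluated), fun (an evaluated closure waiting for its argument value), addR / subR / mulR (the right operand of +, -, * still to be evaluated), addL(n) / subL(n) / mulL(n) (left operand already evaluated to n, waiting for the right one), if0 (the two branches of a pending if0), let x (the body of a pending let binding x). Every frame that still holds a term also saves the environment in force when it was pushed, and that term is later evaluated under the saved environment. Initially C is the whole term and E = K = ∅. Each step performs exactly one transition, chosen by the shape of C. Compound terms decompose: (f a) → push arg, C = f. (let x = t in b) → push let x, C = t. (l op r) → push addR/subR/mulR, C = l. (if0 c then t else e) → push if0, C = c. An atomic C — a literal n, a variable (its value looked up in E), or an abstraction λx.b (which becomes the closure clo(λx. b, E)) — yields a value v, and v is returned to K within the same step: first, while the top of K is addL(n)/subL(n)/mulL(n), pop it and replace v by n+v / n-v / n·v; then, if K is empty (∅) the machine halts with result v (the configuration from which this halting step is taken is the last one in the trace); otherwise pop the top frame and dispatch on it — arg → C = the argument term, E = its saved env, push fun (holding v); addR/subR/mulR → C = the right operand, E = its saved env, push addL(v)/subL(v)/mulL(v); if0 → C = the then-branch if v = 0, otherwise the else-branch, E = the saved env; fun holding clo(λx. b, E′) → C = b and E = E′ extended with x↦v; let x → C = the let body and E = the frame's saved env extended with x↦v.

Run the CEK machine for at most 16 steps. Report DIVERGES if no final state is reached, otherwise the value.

Answer: 2

Derivation:
step 0: [C=((λw. ((λq. 2) w)) (-3 * 0)) | E=∅ | K=∅]
step 1: [C=(λw. ((λq. 2) w)) | E=∅ | K=[arg]]
step 2: [C=(-3 * 0) | E=∅ | K=[fun]]
step 3: [C=-3 | E=∅ | K=[mulR :: fun]]
step 4: [C=0 | E=∅ | K=[mulL(-3) :: fun]]
step 5: [C=((λq. 2) w) | E={w↦0} | K=∅]
step 6: [C=(λq. 2) | E={w↦0} | K=[arg]]
step 7: [C=w | E={w↦0} | K=[fun]]
step 8: [C=2 | E={q↦0, w↦0} | K=∅]
→ final value 2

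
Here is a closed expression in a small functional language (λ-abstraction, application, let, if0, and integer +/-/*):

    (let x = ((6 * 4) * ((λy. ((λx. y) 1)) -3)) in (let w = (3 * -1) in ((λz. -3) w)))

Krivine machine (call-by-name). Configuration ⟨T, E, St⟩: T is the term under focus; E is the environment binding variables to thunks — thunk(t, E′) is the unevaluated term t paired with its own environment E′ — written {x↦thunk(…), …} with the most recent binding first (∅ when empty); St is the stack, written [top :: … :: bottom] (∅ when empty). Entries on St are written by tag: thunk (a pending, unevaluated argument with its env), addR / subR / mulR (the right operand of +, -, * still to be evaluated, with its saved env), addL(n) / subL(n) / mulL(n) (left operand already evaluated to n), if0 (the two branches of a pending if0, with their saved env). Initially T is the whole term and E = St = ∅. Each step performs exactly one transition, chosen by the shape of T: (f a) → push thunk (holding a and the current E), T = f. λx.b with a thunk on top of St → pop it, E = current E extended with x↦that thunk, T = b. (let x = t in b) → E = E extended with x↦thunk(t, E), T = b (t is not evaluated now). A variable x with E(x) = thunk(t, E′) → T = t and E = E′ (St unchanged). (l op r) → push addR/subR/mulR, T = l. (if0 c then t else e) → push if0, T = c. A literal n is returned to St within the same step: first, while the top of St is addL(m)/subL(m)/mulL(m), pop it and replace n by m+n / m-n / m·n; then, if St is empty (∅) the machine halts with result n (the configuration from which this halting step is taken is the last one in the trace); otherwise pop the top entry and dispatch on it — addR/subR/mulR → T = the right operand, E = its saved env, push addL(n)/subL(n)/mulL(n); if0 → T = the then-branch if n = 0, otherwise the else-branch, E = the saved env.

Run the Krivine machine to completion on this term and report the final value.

Answer: -3

Execution trace:
0. <T=(let x = ((6 * 4) * ((λy. ((λx. y) 1)) -3)) in (let w = (3 * -1) in ((λz. -3) w))), E=∅, St=∅>
1. <T=(let w = (3 * -1) in ((λz. -3) w)), E={x↦thunk(((6 * 4) * ((λy. ((λx. y) 1)) -3)), ∅)}, St=∅>
2. <T=((λz. -3) w), E={w↦thunk((3 * -1), {x↦thunk(((6 * 4) * ((λy. ((λx. y) 1)) -3)), ∅)}), x↦thunk(((6 * 4) * ((λy. ((λx. y) 1)) -3)), ∅)}, St=∅>
3. <T=(λz. -3), E={w↦thunk((3 * -1), {x↦thunk(((6 * 4) * ((λy. ((λx. y) 1)) -3)), ∅)}), x↦thunk(((6 * 4) * ((λy. ((λx. y) 1)) -3)), ∅)}, St=[thunk]>
4. <T=-3, E={z↦thunk(w, {w↦thunk((3 * -1), {x↦thunk(((6 * 4) * ((λy. ((λx. y) 1)) -3)), ∅)}), x↦thunk(((6 * 4) * ((λy. ((λx. y) 1)) -3)), ∅)}), w↦thunk((3 * -1), {x↦thunk(((6 * 4) * ((λy. ((λx. y) 1)) -3)), ∅)}), x↦thunk(((6 * 4) * ((λy. ((λx. y) 1)) -3)), ∅)}, St=∅>
→ final value -3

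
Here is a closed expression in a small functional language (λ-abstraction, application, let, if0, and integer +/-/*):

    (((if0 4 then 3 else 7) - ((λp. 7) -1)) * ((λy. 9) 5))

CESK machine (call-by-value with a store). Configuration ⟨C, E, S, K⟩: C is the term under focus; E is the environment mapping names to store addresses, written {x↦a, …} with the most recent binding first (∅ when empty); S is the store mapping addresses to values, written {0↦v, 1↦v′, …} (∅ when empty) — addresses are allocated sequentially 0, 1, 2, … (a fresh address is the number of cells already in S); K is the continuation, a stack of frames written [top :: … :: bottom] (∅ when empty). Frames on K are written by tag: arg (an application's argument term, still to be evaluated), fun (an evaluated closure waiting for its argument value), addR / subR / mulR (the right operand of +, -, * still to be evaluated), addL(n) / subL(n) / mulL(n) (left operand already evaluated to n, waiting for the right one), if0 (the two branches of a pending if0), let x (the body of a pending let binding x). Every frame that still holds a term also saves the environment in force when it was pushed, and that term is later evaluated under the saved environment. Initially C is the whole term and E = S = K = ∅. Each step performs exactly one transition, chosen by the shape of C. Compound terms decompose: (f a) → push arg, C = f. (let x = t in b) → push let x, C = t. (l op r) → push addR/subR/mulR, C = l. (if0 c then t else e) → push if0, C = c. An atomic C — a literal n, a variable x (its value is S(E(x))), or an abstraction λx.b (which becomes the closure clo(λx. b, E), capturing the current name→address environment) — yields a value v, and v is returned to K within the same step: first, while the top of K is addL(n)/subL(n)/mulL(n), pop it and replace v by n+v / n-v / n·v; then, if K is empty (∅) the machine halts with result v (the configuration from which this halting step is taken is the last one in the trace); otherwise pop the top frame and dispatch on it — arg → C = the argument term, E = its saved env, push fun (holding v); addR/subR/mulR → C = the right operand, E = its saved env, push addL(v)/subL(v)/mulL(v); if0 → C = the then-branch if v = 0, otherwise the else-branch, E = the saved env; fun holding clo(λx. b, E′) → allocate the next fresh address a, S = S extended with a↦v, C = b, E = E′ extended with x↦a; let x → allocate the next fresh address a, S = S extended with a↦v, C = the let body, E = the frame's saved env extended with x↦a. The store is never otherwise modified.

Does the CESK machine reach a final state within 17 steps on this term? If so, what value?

Answer: 0

Machine steps:
t=0: ⟨C=(((if0 4 then 3 else 7) - ((λp. 7) -1)) * ((λy. 9) 5)); E=∅; S=∅; K=∅⟩
t=1: ⟨C=((if0 4 then 3 else 7) - ((λp. 7) -1)); E=∅; S=∅; K=[mulR]⟩
t=2: ⟨C=(if0 4 then 3 else 7); E=∅; S=∅; K=[subR :: mulR]⟩
t=3: ⟨C=4; E=∅; S=∅; K=[if0 :: subR :: mulR]⟩
t=4: ⟨C=7; E=∅; S=∅; K=[subR :: mulR]⟩
t=5: ⟨C=((λp. 7) -1); E=∅; S=∅; K=[subL(7) :: mulR]⟩
t=6: ⟨C=(λp. 7); E=∅; S=∅; K=[arg :: subL(7) :: mulR]⟩
t=7: ⟨C=-1; E=∅; S=∅; K=[fun :: subL(7) :: mulR]⟩
t=8: ⟨C=7; E={p↦0}; S={0↦-1}; K=[subL(7) :: mulR]⟩
t=9: ⟨C=((λy. 9) 5); E=∅; S={0↦-1}; K=[mulL(0)]⟩
t=10: ⟨C=(λy. 9); E=∅; S={0↦-1}; K=[arg :: mulL(0)]⟩
t=11: ⟨C=5; E=∅; S={0↦-1}; K=[fun :: mulL(0)]⟩
t=12: ⟨C=9; E={y↦1}; S={0↦-1, 1↦5}; K=[mulL(0)]⟩
→ final value 0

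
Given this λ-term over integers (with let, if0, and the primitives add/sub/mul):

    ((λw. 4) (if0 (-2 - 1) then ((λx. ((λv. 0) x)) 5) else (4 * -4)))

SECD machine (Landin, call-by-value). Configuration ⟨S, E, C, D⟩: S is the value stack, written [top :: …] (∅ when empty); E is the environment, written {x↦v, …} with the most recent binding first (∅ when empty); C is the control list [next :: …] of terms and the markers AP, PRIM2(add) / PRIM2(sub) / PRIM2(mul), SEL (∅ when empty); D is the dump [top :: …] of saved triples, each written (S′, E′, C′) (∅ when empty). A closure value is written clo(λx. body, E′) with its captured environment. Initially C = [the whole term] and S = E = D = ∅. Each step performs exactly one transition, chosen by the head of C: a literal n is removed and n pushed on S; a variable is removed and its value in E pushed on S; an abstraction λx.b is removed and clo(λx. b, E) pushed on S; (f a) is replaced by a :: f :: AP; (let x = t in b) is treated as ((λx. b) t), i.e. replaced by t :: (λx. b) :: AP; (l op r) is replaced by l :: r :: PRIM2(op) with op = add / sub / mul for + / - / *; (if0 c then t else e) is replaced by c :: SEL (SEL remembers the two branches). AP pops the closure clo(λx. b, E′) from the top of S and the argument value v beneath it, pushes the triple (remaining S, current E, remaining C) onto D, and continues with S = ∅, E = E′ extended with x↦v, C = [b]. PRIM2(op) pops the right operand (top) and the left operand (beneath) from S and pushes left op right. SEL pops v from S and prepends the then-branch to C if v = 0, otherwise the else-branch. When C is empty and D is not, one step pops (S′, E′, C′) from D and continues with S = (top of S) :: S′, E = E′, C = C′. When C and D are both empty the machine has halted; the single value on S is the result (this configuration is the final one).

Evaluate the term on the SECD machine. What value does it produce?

0. <S=∅, E=∅, C=[((λw. 4) (if0 (-2 - 1) then ((λx. ((λv. 0) x)) 5) else (4 * -4)))], D=∅>
1. <S=∅, E=∅, C=[(if0 (-2 - 1) then ((λx. ((λv. 0) x)) 5) else (4 * -4)) :: (λw. 4) :: AP], D=∅>
2. <S=∅, E=∅, C=[(-2 - 1) :: SEL :: (λw. 4) :: AP], D=∅>
3. <S=∅, E=∅, C=[-2 :: 1 :: PRIM2(sub) :: SEL :: (λw. 4) :: AP], D=∅>
4. <S=[-2], E=∅, C=[1 :: PRIM2(sub) :: SEL :: (λw. 4) :: AP], D=∅>
5. <S=[1 :: -2], E=∅, C=[PRIM2(sub) :: SEL :: (λw. 4) :: AP], D=∅>
6. <S=[-3], E=∅, C=[SEL :: (λw. 4) :: AP], D=∅>
7. <S=∅, E=∅, C=[(4 * -4) :: (λw. 4) :: AP], D=∅>
8. <S=∅, E=∅, C=[4 :: -4 :: PRIM2(mul) :: (λw. 4) :: AP], D=∅>
9. <S=[4], E=∅, C=[-4 :: PRIM2(mul) :: (λw. 4) :: AP], D=∅>
10. <S=[-4 :: 4], E=∅, C=[PRIM2(mul) :: (λw. 4) :: AP], D=∅>
11. <S=[-16], E=∅, C=[(λw. 4) :: AP], D=∅>
12. <S=[clo(λw. 4, ∅) :: -16], E=∅, C=[AP], D=∅>
13. <S=∅, E={w↦-16}, C=[4], D=[(∅, ∅, ∅)]>
14. <S=[4], E={w↦-16}, C=∅, D=[(∅, ∅, ∅)]>
15. <S=[4], E=∅, C=∅, D=∅>
→ final value 4

Answer: 4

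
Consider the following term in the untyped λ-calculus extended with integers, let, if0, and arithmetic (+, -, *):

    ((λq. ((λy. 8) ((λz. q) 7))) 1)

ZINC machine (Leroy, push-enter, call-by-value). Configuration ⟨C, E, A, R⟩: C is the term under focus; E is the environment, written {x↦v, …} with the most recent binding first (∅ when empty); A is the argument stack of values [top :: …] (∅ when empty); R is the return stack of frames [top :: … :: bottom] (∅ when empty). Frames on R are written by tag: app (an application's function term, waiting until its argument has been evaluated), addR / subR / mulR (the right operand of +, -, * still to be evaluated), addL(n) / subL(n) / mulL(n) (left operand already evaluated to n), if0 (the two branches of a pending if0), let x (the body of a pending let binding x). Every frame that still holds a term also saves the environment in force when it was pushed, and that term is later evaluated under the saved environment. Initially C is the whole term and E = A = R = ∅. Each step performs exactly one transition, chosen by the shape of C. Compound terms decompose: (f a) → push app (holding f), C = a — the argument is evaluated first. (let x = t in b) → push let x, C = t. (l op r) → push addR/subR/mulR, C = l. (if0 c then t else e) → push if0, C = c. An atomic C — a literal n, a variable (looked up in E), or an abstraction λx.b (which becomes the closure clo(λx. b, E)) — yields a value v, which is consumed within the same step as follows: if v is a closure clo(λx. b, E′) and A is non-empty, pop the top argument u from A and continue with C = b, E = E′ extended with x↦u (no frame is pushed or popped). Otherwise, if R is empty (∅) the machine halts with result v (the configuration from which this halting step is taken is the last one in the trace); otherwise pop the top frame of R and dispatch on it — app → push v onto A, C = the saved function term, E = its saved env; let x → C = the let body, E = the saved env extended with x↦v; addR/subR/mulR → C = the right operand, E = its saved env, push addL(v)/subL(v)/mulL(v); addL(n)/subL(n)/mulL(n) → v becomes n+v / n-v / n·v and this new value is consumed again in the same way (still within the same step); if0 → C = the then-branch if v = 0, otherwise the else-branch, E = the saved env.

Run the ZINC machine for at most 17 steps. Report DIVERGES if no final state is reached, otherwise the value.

0. <C=((λq. ((λy. 8) ((λz. q) 7))) 1), E=∅, A=∅, R=∅>
1. <C=1, E=∅, A=∅, R=[app]>
2. <C=(λq. ((λy. 8) ((λz. q) 7))), E=∅, A=[1], R=∅>
3. <C=((λy. 8) ((λz. q) 7)), E={q↦1}, A=∅, R=∅>
4. <C=((λz. q) 7), E={q↦1}, A=∅, R=[app]>
5. <C=7, E={q↦1}, A=∅, R=[app :: app]>
6. <C=(λz. q), E={q↦1}, A=[7], R=[app]>
7. <C=q, E={z↦7, q↦1}, A=∅, R=[app]>
8. <C=(λy. 8), E={q↦1}, A=[1], R=∅>
9. <C=8, E={y↦1, q↦1}, A=∅, R=∅>
→ final value 8

Answer: 8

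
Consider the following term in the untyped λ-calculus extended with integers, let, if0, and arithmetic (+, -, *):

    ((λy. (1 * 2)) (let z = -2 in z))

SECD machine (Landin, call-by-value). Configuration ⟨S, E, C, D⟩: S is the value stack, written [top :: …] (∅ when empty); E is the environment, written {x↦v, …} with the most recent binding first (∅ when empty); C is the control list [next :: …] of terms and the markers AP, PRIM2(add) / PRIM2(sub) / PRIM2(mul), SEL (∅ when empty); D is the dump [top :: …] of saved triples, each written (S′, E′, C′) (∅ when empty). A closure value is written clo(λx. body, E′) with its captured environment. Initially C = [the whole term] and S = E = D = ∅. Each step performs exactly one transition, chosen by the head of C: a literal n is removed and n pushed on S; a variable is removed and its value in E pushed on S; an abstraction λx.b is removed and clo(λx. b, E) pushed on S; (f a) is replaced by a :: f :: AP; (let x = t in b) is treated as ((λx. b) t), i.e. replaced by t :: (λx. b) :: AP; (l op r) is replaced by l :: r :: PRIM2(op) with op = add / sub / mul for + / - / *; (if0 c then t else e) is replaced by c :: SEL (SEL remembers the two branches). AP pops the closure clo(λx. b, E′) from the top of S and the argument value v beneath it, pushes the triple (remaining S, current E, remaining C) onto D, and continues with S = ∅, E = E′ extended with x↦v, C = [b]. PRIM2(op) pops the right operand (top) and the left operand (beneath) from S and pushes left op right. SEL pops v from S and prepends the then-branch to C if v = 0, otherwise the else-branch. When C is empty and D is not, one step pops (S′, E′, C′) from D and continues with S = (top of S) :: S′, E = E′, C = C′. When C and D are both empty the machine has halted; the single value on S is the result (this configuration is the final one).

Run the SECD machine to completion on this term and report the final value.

t=0: ⟨S=∅; E=∅; C=[((λy. (1 * 2)) (let z = -2 in z))]; D=∅⟩
t=1: ⟨S=∅; E=∅; C=[(let z = -2 in z) :: (λy. (1 * 2)) :: AP]; D=∅⟩
t=2: ⟨S=∅; E=∅; C=[-2 :: (λz. z) :: AP :: (λy. (1 * 2)) :: AP]; D=∅⟩
t=3: ⟨S=[-2]; E=∅; C=[(λz. z) :: AP :: (λy. (1 * 2)) :: AP]; D=∅⟩
t=4: ⟨S=[clo(λz. z, ∅) :: -2]; E=∅; C=[AP :: (λy. (1 * 2)) :: AP]; D=∅⟩
t=5: ⟨S=∅; E={z↦-2}; C=[z]; D=[(∅, ∅, [(λy. (1 * 2)) :: AP])]⟩
t=6: ⟨S=[-2]; E={z↦-2}; C=∅; D=[(∅, ∅, [(λy. (1 * 2)) :: AP])]⟩
t=7: ⟨S=[-2]; E=∅; C=[(λy. (1 * 2)) :: AP]; D=∅⟩
t=8: ⟨S=[clo(λy. (1 * 2), ∅) :: -2]; E=∅; C=[AP]; D=∅⟩
t=9: ⟨S=∅; E={y↦-2}; C=[(1 * 2)]; D=[(∅, ∅, ∅)]⟩
t=10: ⟨S=∅; E={y↦-2}; C=[1 :: 2 :: PRIM2(mul)]; D=[(∅, ∅, ∅)]⟩
t=11: ⟨S=[1]; E={y↦-2}; C=[2 :: PRIM2(mul)]; D=[(∅, ∅, ∅)]⟩
t=12: ⟨S=[2 :: 1]; E={y↦-2}; C=[PRIM2(mul)]; D=[(∅, ∅, ∅)]⟩
t=13: ⟨S=[2]; E={y↦-2}; C=∅; D=[(∅, ∅, ∅)]⟩
t=14: ⟨S=[2]; E=∅; C=∅; D=∅⟩
→ final value 2

Answer: 2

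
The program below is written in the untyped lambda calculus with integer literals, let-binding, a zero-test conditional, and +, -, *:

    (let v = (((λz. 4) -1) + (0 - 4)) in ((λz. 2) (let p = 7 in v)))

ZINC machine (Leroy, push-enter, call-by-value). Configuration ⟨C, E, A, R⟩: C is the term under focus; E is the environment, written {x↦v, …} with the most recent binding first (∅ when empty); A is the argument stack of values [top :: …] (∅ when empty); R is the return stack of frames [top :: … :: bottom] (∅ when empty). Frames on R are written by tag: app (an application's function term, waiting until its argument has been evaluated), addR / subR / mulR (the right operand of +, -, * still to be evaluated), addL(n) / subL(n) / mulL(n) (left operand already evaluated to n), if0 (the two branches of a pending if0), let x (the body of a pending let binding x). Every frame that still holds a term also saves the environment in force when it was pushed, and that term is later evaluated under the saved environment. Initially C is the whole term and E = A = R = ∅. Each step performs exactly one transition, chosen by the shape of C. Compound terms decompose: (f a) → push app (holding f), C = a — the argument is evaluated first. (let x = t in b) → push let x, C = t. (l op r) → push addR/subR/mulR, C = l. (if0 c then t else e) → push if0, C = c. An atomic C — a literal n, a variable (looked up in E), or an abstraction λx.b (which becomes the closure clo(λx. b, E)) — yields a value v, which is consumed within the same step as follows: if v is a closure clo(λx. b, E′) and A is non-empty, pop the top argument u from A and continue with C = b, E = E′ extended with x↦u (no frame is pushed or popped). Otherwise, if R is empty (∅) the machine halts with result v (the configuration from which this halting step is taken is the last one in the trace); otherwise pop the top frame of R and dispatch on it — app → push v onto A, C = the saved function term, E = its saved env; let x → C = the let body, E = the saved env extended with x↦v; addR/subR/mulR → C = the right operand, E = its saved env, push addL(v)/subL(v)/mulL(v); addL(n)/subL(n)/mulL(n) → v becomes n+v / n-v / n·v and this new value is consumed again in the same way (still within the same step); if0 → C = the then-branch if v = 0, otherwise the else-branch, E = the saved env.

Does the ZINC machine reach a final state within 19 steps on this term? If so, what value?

Answer: 2

Machine steps:
[0] <C=(let v = (((λz. 4) -1) + (0 - 4)) in ((λz. 2) (let p = 7 in v))), E=∅, A=∅, R=∅>
[1] <C=(((λz. 4) -1) + (0 - 4)), E=∅, A=∅, R=[let v]>
[2] <C=((λz. 4) -1), E=∅, A=∅, R=[addR :: let v]>
[3] <C=-1, E=∅, A=∅, R=[app :: addR :: let v]>
[4] <C=(λz. 4), E=∅, A=[-1], R=[addR :: let v]>
[5] <C=4, E={z↦-1}, A=∅, R=[addR :: let v]>
[6] <C=(0 - 4), E=∅, A=∅, R=[addL(4) :: let v]>
[7] <C=0, E=∅, A=∅, R=[subR :: addL(4) :: let v]>
[8] <C=4, E=∅, A=∅, R=[subL(0) :: addL(4) :: let v]>
[9] <C=((λz. 2) (let p = 7 in v)), E={v↦0}, A=∅, R=∅>
[10] <C=(let p = 7 in v), E={v↦0}, A=∅, R=[app]>
[11] <C=7, E={v↦0}, A=∅, R=[let p :: app]>
[12] <C=v, E={p↦7, v↦0}, A=∅, R=[app]>
[13] <C=(λz. 2), E={v↦0}, A=[0], R=∅>
[14] <C=2, E={z↦0, v↦0}, A=∅, R=∅>
→ final value 2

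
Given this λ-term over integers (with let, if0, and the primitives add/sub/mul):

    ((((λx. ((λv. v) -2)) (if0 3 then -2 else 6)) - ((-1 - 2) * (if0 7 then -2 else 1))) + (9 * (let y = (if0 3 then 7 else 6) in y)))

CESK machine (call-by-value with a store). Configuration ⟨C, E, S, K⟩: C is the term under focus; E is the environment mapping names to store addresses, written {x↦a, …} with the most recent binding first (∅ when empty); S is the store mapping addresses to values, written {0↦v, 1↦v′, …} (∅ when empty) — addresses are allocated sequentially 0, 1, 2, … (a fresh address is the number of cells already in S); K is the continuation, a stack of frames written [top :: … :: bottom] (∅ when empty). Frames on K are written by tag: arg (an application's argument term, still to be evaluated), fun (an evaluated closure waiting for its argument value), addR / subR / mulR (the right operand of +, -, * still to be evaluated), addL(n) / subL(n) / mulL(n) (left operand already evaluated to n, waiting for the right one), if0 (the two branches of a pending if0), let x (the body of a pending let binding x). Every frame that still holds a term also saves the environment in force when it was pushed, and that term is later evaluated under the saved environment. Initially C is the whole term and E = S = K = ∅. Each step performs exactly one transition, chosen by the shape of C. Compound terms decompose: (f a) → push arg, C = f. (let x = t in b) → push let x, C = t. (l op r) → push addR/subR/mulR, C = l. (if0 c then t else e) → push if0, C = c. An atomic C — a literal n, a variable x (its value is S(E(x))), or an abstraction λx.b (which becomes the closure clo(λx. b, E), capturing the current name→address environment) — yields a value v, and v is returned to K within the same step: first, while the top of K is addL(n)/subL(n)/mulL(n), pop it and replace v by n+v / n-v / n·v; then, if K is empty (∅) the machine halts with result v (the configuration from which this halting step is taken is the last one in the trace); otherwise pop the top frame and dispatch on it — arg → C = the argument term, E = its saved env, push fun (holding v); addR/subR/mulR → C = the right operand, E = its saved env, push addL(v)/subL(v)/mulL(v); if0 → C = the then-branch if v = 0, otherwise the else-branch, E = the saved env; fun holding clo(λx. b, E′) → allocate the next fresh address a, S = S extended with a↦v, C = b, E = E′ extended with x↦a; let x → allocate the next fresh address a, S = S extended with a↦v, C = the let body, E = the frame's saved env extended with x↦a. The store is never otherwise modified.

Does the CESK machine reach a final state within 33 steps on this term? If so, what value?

t=0: [C=((((λx. ((λv. v) -2)) (if0 3 then -2 else 6)) - ((-1 - 2) * (if0 7 then -2 else 1))) + (9 * (let y = (if0 3 then 7 else 6) in y))) | E=∅ | S=∅ | K=∅]
t=1: [C=(((λx. ((λv. v) -2)) (if0 3 then -2 else 6)) - ((-1 - 2) * (if0 7 then -2 else 1))) | E=∅ | S=∅ | K=[addR]]
t=2: [C=((λx. ((λv. v) -2)) (if0 3 then -2 else 6)) | E=∅ | S=∅ | K=[subR :: addR]]
t=3: [C=(λx. ((λv. v) -2)) | E=∅ | S=∅ | K=[arg :: subR :: addR]]
t=4: [C=(if0 3 then -2 else 6) | E=∅ | S=∅ | K=[fun :: subR :: addR]]
t=5: [C=3 | E=∅ | S=∅ | K=[if0 :: fun :: subR :: addR]]
t=6: [C=6 | E=∅ | S=∅ | K=[fun :: subR :: addR]]
t=7: [C=((λv. v) -2) | E={x↦0} | S={0↦6} | K=[subR :: addR]]
t=8: [C=(λv. v) | E={x↦0} | S={0↦6} | K=[arg :: subR :: addR]]
t=9: [C=-2 | E={x↦0} | S={0↦6} | K=[fun :: subR :: addR]]
t=10: [C=v | E={v↦1, x↦0} | S={0↦6, 1↦-2} | K=[subR :: addR]]
t=11: [C=((-1 - 2) * (if0 7 then -2 else 1)) | E=∅ | S={0↦6, 1↦-2} | K=[subL(-2) :: addR]]
t=12: [C=(-1 - 2) | E=∅ | S={0↦6, 1↦-2} | K=[mulR :: subL(-2) :: addR]]
t=13: [C=-1 | E=∅ | S={0↦6, 1↦-2} | K=[subR :: mulR :: subL(-2) :: addR]]
t=14: [C=2 | E=∅ | S={0↦6, 1↦-2} | K=[subL(-1) :: mulR :: subL(-2) :: addR]]
t=15: [C=(if0 7 then -2 else 1) | E=∅ | S={0↦6, 1↦-2} | K=[mulL(-3) :: subL(-2) :: addR]]
t=16: [C=7 | E=∅ | S={0↦6, 1↦-2} | K=[if0 :: mulL(-3) :: subL(-2) :: addR]]
t=17: [C=1 | E=∅ | S={0↦6, 1↦-2} | K=[mulL(-3) :: subL(-2) :: addR]]
t=18: [C=(9 * (let y = (if0 3 then 7 else 6) in y)) | E=∅ | S={0↦6, 1↦-2} | K=[addL(1)]]
t=19: [C=9 | E=∅ | S={0↦6, 1↦-2} | K=[mulR :: addL(1)]]
t=20: [C=(let y = (if0 3 then 7 else 6) in y) | E=∅ | S={0↦6, 1↦-2} | K=[mulL(9) :: addL(1)]]
t=21: [C=(if0 3 then 7 else 6) | E=∅ | S={0↦6, 1↦-2} | K=[let y :: mulL(9) :: addL(1)]]
t=22: [C=3 | E=∅ | S={0↦6, 1↦-2} | K=[if0 :: let y :: mulL(9) :: addL(1)]]
t=23: [C=6 | E=∅ | S={0↦6, 1↦-2} | K=[let y :: mulL(9) :: addL(1)]]
t=24: [C=y | E={y↦2} | S={0↦6, 1↦-2, 2↦6} | K=[mulL(9) :: addL(1)]]
→ final value 55

Answer: 55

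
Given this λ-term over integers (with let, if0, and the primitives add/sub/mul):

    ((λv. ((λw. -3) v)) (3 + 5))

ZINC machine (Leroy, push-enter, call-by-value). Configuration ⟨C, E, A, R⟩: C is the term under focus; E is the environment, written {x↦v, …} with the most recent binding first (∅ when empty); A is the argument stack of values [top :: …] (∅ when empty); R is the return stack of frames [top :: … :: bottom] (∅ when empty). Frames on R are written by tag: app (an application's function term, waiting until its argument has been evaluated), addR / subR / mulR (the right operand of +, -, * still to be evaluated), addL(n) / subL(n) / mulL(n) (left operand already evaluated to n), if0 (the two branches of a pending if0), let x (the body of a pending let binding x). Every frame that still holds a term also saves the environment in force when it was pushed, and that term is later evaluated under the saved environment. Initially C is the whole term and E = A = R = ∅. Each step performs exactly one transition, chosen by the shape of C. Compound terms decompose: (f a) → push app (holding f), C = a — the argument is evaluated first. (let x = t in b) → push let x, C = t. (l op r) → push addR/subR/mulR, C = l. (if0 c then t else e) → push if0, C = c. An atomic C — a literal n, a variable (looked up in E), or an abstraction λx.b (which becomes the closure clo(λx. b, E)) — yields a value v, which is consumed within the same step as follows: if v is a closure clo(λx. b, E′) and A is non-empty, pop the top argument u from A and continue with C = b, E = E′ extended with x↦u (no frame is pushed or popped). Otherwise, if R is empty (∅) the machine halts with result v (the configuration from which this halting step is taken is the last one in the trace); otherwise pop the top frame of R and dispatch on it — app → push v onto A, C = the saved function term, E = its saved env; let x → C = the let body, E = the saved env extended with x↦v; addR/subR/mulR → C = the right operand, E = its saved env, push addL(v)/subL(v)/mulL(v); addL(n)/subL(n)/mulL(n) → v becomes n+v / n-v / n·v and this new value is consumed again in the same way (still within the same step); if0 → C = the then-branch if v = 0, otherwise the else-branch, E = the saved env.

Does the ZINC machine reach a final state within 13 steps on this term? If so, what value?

[0] ⟨C=((λv. ((λw. -3) v)) (3 + 5)); E=∅; A=∅; R=∅⟩
[1] ⟨C=(3 + 5); E=∅; A=∅; R=[app]⟩
[2] ⟨C=3; E=∅; A=∅; R=[addR :: app]⟩
[3] ⟨C=5; E=∅; A=∅; R=[addL(3) :: app]⟩
[4] ⟨C=(λv. ((λw. -3) v)); E=∅; A=[8]; R=∅⟩
[5] ⟨C=((λw. -3) v); E={v↦8}; A=∅; R=∅⟩
[6] ⟨C=v; E={v↦8}; A=∅; R=[app]⟩
[7] ⟨C=(λw. -3); E={v↦8}; A=[8]; R=∅⟩
[8] ⟨C=-3; E={w↦8, v↦8}; A=∅; R=∅⟩
→ final value -3

Answer: -3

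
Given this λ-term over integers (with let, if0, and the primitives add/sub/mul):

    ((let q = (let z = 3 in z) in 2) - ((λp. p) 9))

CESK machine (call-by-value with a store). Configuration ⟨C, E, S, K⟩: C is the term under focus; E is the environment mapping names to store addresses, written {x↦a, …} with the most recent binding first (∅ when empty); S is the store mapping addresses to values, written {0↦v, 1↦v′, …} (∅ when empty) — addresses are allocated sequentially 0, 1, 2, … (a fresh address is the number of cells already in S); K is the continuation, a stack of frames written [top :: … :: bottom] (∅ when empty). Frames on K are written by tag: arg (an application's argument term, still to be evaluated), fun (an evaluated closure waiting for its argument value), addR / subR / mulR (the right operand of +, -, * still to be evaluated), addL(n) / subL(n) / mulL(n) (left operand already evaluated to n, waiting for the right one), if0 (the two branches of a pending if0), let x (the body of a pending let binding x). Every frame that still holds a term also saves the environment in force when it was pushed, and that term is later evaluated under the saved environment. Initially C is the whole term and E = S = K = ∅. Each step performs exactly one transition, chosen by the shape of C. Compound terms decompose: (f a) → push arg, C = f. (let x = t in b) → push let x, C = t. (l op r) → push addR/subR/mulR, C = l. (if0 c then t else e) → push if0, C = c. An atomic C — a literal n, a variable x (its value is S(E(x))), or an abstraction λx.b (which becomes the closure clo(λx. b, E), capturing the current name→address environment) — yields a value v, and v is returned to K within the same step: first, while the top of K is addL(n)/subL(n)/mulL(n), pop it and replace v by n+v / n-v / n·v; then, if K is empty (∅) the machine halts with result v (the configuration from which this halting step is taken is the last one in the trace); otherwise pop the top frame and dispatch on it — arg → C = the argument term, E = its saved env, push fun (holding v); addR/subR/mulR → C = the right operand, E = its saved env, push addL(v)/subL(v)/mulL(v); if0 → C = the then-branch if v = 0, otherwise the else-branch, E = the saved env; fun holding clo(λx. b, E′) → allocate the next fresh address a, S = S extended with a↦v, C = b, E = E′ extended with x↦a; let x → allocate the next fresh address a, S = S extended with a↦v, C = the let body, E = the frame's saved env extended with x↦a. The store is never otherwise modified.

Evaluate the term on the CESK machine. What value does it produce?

Answer: -7

Machine steps:
t=0: ⟨C=((let q = (let z = 3 in z) in 2) - ((λp. p) 9)); E=∅; S=∅; K=∅⟩
t=1: ⟨C=(let q = (let z = 3 in z) in 2); E=∅; S=∅; K=[subR]⟩
t=2: ⟨C=(let z = 3 in z); E=∅; S=∅; K=[let q :: subR]⟩
t=3: ⟨C=3; E=∅; S=∅; K=[let z :: let q :: subR]⟩
t=4: ⟨C=z; E={z↦0}; S={0↦3}; K=[let q :: subR]⟩
t=5: ⟨C=2; E={q↦1}; S={0↦3, 1↦3}; K=[subR]⟩
t=6: ⟨C=((λp. p) 9); E=∅; S={0↦3, 1↦3}; K=[subL(2)]⟩
t=7: ⟨C=(λp. p); E=∅; S={0↦3, 1↦3}; K=[arg :: subL(2)]⟩
t=8: ⟨C=9; E=∅; S={0↦3, 1↦3}; K=[fun :: subL(2)]⟩
t=9: ⟨C=p; E={p↦2}; S={0↦3, 1↦3, 2↦9}; K=[subL(2)]⟩
→ final value -7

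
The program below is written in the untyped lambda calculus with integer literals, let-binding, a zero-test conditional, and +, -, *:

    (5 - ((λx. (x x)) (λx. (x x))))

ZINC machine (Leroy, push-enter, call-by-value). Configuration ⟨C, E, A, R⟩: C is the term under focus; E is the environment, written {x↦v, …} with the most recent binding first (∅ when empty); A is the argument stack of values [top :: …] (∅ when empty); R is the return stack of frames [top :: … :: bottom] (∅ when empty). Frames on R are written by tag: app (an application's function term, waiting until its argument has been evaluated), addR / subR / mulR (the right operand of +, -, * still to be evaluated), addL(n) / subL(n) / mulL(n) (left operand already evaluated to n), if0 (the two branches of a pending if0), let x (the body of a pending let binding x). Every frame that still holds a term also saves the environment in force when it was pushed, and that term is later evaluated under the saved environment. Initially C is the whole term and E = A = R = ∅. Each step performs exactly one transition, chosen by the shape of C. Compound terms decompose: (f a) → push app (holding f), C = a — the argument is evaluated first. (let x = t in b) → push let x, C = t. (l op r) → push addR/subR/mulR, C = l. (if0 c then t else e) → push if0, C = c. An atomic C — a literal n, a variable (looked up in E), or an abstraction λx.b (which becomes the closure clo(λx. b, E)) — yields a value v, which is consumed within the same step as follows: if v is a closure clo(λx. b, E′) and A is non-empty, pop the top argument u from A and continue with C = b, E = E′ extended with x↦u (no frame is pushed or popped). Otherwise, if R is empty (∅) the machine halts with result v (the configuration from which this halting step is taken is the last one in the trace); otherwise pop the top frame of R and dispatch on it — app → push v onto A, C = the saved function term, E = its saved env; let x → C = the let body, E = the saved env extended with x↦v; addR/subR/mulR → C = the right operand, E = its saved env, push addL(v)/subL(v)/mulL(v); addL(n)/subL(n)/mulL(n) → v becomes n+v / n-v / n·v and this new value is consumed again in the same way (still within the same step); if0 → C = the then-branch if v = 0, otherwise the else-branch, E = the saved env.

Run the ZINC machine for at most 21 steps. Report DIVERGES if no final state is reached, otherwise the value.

Answer: DIVERGES (no final state within 21 steps)

Execution trace:
0. [C=(5 - ((λx. (x x)) (λx. (x x)))) | E=∅ | A=∅ | R=∅]
1. [C=5 | E=∅ | A=∅ | R=[subR]]
2. [C=((λx. (x x)) (λx. (x x))) | E=∅ | A=∅ | R=[subL(5)]]
3. [C=(λx. (x x)) | E=∅ | A=∅ | R=[app :: subL(5)]]
4. [C=(λx. (x x)) | E=∅ | A=[clo(λx. (x x), ∅)] | R=[subL(5)]]
5. [C=(x x) | E={x↦clo(λx. (x x), ∅)} | A=∅ | R=[subL(5)]]
6. [C=x | E={x↦clo(λx. (x x), ∅)} | A=∅ | R=[app :: subL(5)]]
7. [C=x | E={x↦clo(λx. (x x), ∅)} | A=[clo(λx. (x x), ∅)] | R=[subL(5)]]
… configuration repeats with period 3 (steps 5–7 recur indefinitely) …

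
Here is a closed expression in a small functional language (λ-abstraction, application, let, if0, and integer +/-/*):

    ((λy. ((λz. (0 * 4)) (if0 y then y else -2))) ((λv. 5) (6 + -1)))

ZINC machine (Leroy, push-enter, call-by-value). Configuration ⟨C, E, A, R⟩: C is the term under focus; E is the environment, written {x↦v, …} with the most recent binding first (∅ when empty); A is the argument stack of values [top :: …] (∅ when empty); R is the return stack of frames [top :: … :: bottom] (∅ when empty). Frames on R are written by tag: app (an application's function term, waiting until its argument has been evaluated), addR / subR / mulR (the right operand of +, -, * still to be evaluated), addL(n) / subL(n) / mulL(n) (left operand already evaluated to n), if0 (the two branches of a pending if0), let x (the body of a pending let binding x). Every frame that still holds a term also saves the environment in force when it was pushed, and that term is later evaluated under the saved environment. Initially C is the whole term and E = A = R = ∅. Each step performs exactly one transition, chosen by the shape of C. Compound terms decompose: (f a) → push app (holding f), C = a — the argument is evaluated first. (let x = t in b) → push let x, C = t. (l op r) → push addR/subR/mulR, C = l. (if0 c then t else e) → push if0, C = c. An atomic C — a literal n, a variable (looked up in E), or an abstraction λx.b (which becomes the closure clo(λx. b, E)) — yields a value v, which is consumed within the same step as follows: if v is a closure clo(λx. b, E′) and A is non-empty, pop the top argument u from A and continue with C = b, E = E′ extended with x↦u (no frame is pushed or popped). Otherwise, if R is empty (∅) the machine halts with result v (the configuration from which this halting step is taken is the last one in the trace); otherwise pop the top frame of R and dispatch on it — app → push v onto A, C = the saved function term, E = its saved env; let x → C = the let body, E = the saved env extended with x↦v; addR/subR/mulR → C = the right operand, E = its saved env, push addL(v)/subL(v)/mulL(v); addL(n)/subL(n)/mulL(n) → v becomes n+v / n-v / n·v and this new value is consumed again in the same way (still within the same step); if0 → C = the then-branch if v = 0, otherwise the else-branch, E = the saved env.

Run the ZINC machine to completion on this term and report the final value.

t=0: [C=((λy. ((λz. (0 * 4)) (if0 y then y else -2))) ((λv. 5) (6 + -1))) | E=∅ | A=∅ | R=∅]
t=1: [C=((λv. 5) (6 + -1)) | E=∅ | A=∅ | R=[app]]
t=2: [C=(6 + -1) | E=∅ | A=∅ | R=[app :: app]]
t=3: [C=6 | E=∅ | A=∅ | R=[addR :: app :: app]]
t=4: [C=-1 | E=∅ | A=∅ | R=[addL(6) :: app :: app]]
t=5: [C=(λv. 5) | E=∅ | A=[5] | R=[app]]
t=6: [C=5 | E={v↦5} | A=∅ | R=[app]]
t=7: [C=(λy. ((λz. (0 * 4)) (if0 y then y else -2))) | E=∅ | A=[5] | R=∅]
t=8: [C=((λz. (0 * 4)) (if0 y then y else -2)) | E={y↦5} | A=∅ | R=∅]
t=9: [C=(if0 y then y else -2) | E={y↦5} | A=∅ | R=[app]]
t=10: [C=y | E={y↦5} | A=∅ | R=[if0 :: app]]
t=11: [C=-2 | E={y↦5} | A=∅ | R=[app]]
t=12: [C=(λz. (0 * 4)) | E={y↦5} | A=[-2] | R=∅]
t=13: [C=(0 * 4) | E={z↦-2, y↦5} | A=∅ | R=∅]
t=14: [C=0 | E={z↦-2, y↦5} | A=∅ | R=[mulR]]
t=15: [C=4 | E={z↦-2, y↦5} | A=∅ | R=[mulL(0)]]
→ final value 0

Answer: 0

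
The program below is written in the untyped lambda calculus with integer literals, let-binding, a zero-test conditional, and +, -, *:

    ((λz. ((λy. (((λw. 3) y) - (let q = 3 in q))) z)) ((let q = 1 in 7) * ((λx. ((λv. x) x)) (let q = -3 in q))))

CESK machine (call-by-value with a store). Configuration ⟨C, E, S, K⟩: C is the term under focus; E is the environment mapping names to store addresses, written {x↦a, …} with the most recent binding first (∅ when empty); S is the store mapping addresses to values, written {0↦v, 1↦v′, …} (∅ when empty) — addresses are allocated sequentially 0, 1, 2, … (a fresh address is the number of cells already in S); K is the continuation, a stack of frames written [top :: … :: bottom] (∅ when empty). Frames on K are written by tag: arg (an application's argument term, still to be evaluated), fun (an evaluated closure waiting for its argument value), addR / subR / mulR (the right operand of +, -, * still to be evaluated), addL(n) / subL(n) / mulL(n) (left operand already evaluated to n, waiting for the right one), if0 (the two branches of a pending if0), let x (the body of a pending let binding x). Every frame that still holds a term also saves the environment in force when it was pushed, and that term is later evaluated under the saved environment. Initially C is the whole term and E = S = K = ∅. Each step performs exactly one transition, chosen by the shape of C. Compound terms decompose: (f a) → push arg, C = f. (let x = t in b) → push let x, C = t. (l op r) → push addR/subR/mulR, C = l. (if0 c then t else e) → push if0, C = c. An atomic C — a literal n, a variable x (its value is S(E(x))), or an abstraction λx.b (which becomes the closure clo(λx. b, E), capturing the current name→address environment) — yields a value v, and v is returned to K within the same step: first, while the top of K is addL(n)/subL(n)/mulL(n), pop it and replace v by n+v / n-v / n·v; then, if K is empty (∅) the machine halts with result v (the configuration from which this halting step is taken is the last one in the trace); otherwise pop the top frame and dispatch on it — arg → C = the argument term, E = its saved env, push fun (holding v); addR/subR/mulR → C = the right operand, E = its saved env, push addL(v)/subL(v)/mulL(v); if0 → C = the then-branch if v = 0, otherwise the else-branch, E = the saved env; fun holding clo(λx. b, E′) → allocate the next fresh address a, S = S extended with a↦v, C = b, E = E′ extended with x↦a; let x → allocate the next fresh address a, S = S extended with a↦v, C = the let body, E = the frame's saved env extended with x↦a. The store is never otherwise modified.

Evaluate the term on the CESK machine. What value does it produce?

Answer: 0

Execution trace:
0. <C=((λz. ((λy. (((λw. 3) y) - (let q = 3 in q))) z)) ((let q = 1 in 7) * ((λx. ((λv. x) x)) (let q = -3 in q)))), E=∅, S=∅, K=∅>
1. <C=(λz. ((λy. (((λw. 3) y) - (let q = 3 in q))) z)), E=∅, S=∅, K=[arg]>
2. <C=((let q = 1 in 7) * ((λx. ((λv. x) x)) (let q = -3 in q))), E=∅, S=∅, K=[fun]>
3. <C=(let q = 1 in 7), E=∅, S=∅, K=[mulR :: fun]>
4. <C=1, E=∅, S=∅, K=[let q :: mulR :: fun]>
5. <C=7, E={q↦0}, S={0↦1}, K=[mulR :: fun]>
6. <C=((λx. ((λv. x) x)) (let q = -3 in q)), E=∅, S={0↦1}, K=[mulL(7) :: fun]>
7. <C=(λx. ((λv. x) x)), E=∅, S={0↦1}, K=[arg :: mulL(7) :: fun]>
8. <C=(let q = -3 in q), E=∅, S={0↦1}, K=[fun :: mulL(7) :: fun]>
9. <C=-3, E=∅, S={0↦1}, K=[let q :: fun :: mulL(7) :: fun]>
10. <C=q, E={q↦1}, S={0↦1, 1↦-3}, K=[fun :: mulL(7) :: fun]>
11. <C=((λv. x) x), E={x↦2}, S={0↦1, 1↦-3, 2↦-3}, K=[mulL(7) :: fun]>
12. <C=(λv. x), E={x↦2}, S={0↦1, 1↦-3, 2↦-3}, K=[arg :: mulL(7) :: fun]>
13. <C=x, E={x↦2}, S={0↦1, 1↦-3, 2↦-3}, K=[fun :: mulL(7) :: fun]>
14. <C=x, E={v↦3, x↦2}, S={0↦1, 1↦-3, 2↦-3, 3↦-3}, K=[mulL(7) :: fun]>
15. <C=((λy. (((λw. 3) y) - (let q = 3 in q))) z), E={z↦4}, S={0↦1, 1↦-3, 2↦-3, 3↦-3, 4↦-21}, K=∅>
16. <C=(λy. (((λw. 3) y) - (let q = 3 in q))), E={z↦4}, S={0↦1, 1↦-3, 2↦-3, 3↦-3, 4↦-21}, K=[arg]>
17. <C=z, E={z↦4}, S={0↦1, 1↦-3, 2↦-3, 3↦-3, 4↦-21}, K=[fun]>
18. <C=(((λw. 3) y) - (let q = 3 in q)), E={y↦5, z↦4}, S={0↦1, 1↦-3, 2↦-3, 3↦-3, 4↦-21, 5↦-21}, K=∅>
19. <C=((λw. 3) y), E={y↦5, z↦4}, S={0↦1, 1↦-3, 2↦-3, 3↦-3, 4↦-21, 5↦-21}, K=[subR]>
20. <C=(λw. 3), E={y↦5, z↦4}, S={0↦1, 1↦-3, 2↦-3, 3↦-3, 4↦-21, 5↦-21}, K=[arg :: subR]>
21. <C=y, E={y↦5, z↦4}, S={0↦1, 1↦-3, 2↦-3, 3↦-3, 4↦-21, 5↦-21}, K=[fun :: subR]>
22. <C=3, E={w↦6, y↦5, z↦4}, S={0↦1, 1↦-3, 2↦-3, 3↦-3, 4↦-21, 5↦-21, 6↦-21}, K=[subR]>
23. <C=(let q = 3 in q), E={y↦5, z↦4}, S={0↦1, 1↦-3, 2↦-3, 3↦-3, 4↦-21, 5↦-21, 6↦-21}, K=[subL(3)]>
24. <C=3, E={y↦5, z↦4}, S={0↦1, 1↦-3, 2↦-3, 3↦-3, 4↦-21, 5↦-21, 6↦-21}, K=[let q :: subL(3)]>
25. <C=q, E={q↦7, y↦5, z↦4}, S={0↦1, 1↦-3, 2↦-3, 3↦-3, 4↦-21, 5↦-21, 6↦-21, 7↦3}, K=[subL(3)]>
→ final value 0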